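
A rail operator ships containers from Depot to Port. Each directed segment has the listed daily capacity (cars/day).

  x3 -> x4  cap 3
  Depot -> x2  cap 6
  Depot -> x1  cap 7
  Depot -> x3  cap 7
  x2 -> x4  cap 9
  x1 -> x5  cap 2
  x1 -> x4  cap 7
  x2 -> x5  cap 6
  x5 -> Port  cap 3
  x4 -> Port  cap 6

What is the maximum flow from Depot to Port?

9

Augment Depot→x1→x4→Port: bottleneck 6, flow now 6.
Augment Depot→x1→x5→Port: bottleneck 1, flow now 7.
Augment Depot→x2→x5→Port: bottleneck 2, flow now 9.
No augmenting path remains; maximum flow = 9.
In the residual graph, reachable from Depot: {Depot, x1, x2, x3, x4, x5}.
Min-cut edges: x4→Port (6), x5→Port (3); capacity 6 + 3 = 9.
This cut is saturated, so no flow can exceed 9.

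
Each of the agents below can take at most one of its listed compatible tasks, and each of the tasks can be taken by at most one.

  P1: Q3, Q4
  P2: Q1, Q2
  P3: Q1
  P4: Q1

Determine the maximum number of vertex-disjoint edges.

3

Unit-capacity flow: source→left, listed edges, right→sink; max matching = max flow.
Augmenting path P1→Q3 (+1); matched 1.
Augmenting path P2→Q1 (+1); matched 2.
Augmenting path P3→Q1→P2→Q2 (+1); matched 3.
No augmenting path remains; maximum matching = 3.
König certificate: {P1, P2, Q1} is a vertex cover of size 3 (every listed pair touches it), so no matching can be larger.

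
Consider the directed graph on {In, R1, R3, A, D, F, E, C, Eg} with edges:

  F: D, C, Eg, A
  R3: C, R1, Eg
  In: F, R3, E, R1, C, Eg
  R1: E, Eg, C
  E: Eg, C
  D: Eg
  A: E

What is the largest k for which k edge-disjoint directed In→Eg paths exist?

5

Assign every edge capacity 1; by Menger, the answer equals the max flow.
Path In→Eg (+1); total 1.
Path In→R1→Eg (+1); total 2.
Path In→R3→Eg (+1); total 3.
Path In→F→Eg (+1); total 4.
Path In→E→Eg (+1); total 5.
No residual In→Eg path; max flow = 5.
Certifying cut of size 5: {In→E, In→Eg, In→F, In→R1, In→R3}.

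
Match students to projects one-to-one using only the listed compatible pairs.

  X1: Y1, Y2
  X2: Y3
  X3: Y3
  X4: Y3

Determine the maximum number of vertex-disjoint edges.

Unit-capacity flow: source→left, listed edges, right→sink; max matching = max flow.
Augmenting path X1→Y1 (+1); matched 1.
Augmenting path X2→Y3 (+1); matched 2.
No augmenting path remains; maximum matching = 2.
König certificate: {X1, Y3} is a vertex cover of size 2 (every listed pair touches it), so no matching can be larger.

2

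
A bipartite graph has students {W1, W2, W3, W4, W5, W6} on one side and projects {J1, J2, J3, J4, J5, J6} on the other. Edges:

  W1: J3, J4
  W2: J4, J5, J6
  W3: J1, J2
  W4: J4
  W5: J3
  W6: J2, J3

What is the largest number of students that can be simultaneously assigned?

Unit-capacity flow: source→left, listed edges, right→sink; max matching = max flow.
Augmenting path W1→J3 (+1); matched 1.
Augmenting path W2→J4 (+1); matched 2.
Augmenting path W3→J1 (+1); matched 3.
Augmenting path W6→J2 (+1); matched 4.
Augmenting path W4→J4→W2→J5 (+1); matched 5.
No augmenting path remains; maximum matching = 5.
König certificate: {W2, W3, W6, J3, J4} is a vertex cover of size 5 (every listed pair touches it), so no matching can be larger.

5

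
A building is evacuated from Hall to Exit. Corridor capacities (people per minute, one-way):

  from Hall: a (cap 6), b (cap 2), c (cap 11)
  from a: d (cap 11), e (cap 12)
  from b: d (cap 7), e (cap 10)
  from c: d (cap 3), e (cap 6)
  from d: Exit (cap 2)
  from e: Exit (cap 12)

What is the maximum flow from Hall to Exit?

14

Augment Hall→a→d→Exit: bottleneck 2, flow now 2.
Augment Hall→a→e→Exit: bottleneck 4, flow now 6.
Augment Hall→b→e→Exit: bottleneck 2, flow now 8.
Augment Hall→c→e→Exit: bottleneck 6, flow now 14.
No augmenting path remains; maximum flow = 14.
In the residual graph, reachable from Hall: {Hall, a, b, c, d, e}.
Min-cut edges: d→Exit (2), e→Exit (12); capacity 2 + 12 = 14.
This cut is saturated, so no flow can exceed 14.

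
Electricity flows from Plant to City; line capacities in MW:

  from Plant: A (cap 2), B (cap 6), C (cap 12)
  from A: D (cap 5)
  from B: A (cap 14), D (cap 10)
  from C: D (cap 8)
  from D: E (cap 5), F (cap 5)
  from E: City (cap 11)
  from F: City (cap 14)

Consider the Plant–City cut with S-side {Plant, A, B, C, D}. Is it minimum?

Given cut capacity: 5 + 5 = 10.
Augment Plant→A→D→E→City: bottleneck 2, flow now 2.
Augment Plant→B→D→E→City: bottleneck 3, flow now 5.
Augment Plant→B→D→F→City: bottleneck 3, flow now 8.
Augment Plant→C→D→F→City: bottleneck 2, flow now 10.
No augmenting path remains; maximum flow = 10.
Cut capacity 10 equals the max flow, so it is a minimum cut.

Yes — it is a minimum cut (capacity 10).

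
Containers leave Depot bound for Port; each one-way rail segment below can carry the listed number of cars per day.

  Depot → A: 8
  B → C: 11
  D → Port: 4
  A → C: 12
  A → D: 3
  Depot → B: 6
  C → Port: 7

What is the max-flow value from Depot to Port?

10

Augment Depot→A→C→Port: bottleneck 7, flow now 7.
Augment Depot→A→D→Port: bottleneck 1, flow now 8.
Augment Depot→B→C→A→D→Port: bottleneck 2, flow now 10. (uses reverse residual edge)
No augmenting path remains; maximum flow = 10.
In the residual graph, reachable from Depot: {Depot, A, B, C}.
Min-cut edges: A→D (3), C→Port (7); capacity 3 + 7 = 10.
This cut is saturated, so no flow can exceed 10.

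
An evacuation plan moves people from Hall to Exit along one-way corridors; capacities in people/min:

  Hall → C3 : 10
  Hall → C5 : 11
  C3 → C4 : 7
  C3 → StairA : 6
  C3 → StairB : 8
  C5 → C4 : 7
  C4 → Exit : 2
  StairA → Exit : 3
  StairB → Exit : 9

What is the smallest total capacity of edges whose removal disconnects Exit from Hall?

Augment Hall→C3→C4→Exit: bottleneck 2, flow now 2.
Augment Hall→C3→StairA→Exit: bottleneck 3, flow now 5.
Augment Hall→C3→StairB→Exit: bottleneck 5, flow now 10.
Augment Hall→C5→C4→C3→StairB→Exit: bottleneck 2, flow now 12. (uses reverse residual edge)
No augmenting path remains; maximum flow = 12.
By max-flow min-cut, the minimum cut capacity equals the max flow.
In the residual graph, reachable from Hall: {Hall, C5, C4}.
Min-cut edges: Hall→C3 (10), C4→Exit (2); capacity 10 + 2 = 12.

12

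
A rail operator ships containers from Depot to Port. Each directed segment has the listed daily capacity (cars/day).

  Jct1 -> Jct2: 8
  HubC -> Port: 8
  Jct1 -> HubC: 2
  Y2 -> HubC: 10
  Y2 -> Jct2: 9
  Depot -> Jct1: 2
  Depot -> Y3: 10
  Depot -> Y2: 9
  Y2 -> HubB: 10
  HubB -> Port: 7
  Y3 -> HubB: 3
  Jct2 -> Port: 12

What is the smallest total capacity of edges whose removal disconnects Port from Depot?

Augment Depot→Jct1→HubC→Port: bottleneck 2, flow now 2.
Augment Depot→Y3→HubB→Port: bottleneck 3, flow now 5.
Augment Depot→Y2→HubC→Port: bottleneck 6, flow now 11.
Augment Depot→Y2→Jct2→Port: bottleneck 3, flow now 14.
No augmenting path remains; maximum flow = 14.
By max-flow min-cut, the minimum cut capacity equals the max flow.
In the residual graph, reachable from Depot: {Depot, Y3}.
Min-cut edges: Depot→Jct1 (2), Depot→Y2 (9), Y3→HubB (3); capacity 2 + 9 + 3 = 14.

14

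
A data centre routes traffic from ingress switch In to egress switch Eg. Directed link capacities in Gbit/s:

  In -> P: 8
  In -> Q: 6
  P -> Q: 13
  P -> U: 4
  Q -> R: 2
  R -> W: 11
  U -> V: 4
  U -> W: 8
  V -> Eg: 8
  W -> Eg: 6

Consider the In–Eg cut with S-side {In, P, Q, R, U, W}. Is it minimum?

Given cut capacity: 4 + 6 = 10.
Augment In→P→U→V→Eg: bottleneck 4, flow now 4.
Augment In→Q→R→W→Eg: bottleneck 2, flow now 6.
No augmenting path remains; maximum flow = 6.
In the residual graph, reachable from In: {In, P, Q}.
Min-cut edges: P→U (4), Q→R (2); capacity 4 + 2 = 6.
Cut capacity 10 exceeds the max flow 6, so it is not minimum.

No — its capacity is 10, but the minimum cut has capacity 6.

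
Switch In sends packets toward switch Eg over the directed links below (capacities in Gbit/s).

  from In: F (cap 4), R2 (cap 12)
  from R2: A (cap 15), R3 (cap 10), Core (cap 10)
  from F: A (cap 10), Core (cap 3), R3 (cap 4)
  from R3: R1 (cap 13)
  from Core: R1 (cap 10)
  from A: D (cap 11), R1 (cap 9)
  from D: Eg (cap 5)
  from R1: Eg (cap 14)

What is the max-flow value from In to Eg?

16

Augment In→R2→R3→R1→Eg: bottleneck 10, flow now 10.
Augment In→R2→Core→R1→Eg: bottleneck 2, flow now 12.
Augment In→F→R3→R1→Eg: bottleneck 2, flow now 14.
Augment In→F→A→D→Eg: bottleneck 2, flow now 16.
No augmenting path remains; maximum flow = 16.
In the residual graph, reachable from In: {In}.
Min-cut edges: In→R2 (12), In→F (4); capacity 12 + 4 = 16.
This cut is saturated, so no flow can exceed 16.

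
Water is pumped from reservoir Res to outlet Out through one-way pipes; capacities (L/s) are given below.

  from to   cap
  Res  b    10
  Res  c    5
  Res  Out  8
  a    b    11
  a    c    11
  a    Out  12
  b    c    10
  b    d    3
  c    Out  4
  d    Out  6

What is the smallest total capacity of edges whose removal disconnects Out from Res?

Augment Res→Out: bottleneck 8, flow now 8.
Augment Res→c→Out: bottleneck 4, flow now 12.
Augment Res→b→d→Out: bottleneck 3, flow now 15.
No augmenting path remains; maximum flow = 15.
By max-flow min-cut, the minimum cut capacity equals the max flow.
In the residual graph, reachable from Res: {Res, b, c}.
Min-cut edges: Res→Out (8), b→d (3), c→Out (4); capacity 8 + 3 + 4 = 15.

15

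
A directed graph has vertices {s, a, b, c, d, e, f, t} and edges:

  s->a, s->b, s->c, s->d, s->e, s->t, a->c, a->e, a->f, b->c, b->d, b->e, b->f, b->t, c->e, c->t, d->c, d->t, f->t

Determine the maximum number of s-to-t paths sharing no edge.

Assign every edge capacity 1; by Menger, the answer equals the max flow.
Path s→t (+1); total 1.
Path s→b→t (+1); total 2.
Path s→c→t (+1); total 3.
Path s→d→t (+1); total 4.
Path s→a→f→t (+1); total 5.
No residual s→t path; max flow = 5.
Certifying cut of size 5: {s→a, s→b, s→c, s→d, s→t}.

5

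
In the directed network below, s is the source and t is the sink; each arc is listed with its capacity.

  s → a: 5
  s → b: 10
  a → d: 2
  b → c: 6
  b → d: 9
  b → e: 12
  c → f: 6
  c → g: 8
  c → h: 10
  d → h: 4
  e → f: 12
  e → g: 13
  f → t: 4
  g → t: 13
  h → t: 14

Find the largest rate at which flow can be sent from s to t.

Augment s→a→d→h→t: bottleneck 2, flow now 2.
Augment s→b→c→f→t: bottleneck 4, flow now 6.
Augment s→b→c→g→t: bottleneck 2, flow now 8.
Augment s→b→d→h→t: bottleneck 2, flow now 10.
Augment s→b→e→g→t: bottleneck 2, flow now 12.
No augmenting path remains; maximum flow = 12.
In the residual graph, reachable from s: {s, a}.
Min-cut edges: s→b (10), a→d (2); capacity 10 + 2 = 12.
This cut is saturated, so no flow can exceed 12.

12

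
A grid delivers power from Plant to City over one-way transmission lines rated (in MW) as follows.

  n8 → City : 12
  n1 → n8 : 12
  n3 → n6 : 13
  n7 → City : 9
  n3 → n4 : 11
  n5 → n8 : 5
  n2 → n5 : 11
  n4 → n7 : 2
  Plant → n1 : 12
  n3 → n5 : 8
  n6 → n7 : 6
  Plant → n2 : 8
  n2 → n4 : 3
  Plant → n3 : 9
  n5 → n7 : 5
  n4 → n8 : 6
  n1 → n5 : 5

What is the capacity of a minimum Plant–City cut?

21

Augment Plant→n1→n8→City: bottleneck 12, flow now 12.
Augment Plant→n2→n4→n7→City: bottleneck 2, flow now 14.
Augment Plant→n2→n5→n7→City: bottleneck 5, flow now 19.
Augment Plant→n3→n6→n7→City: bottleneck 2, flow now 21.
No augmenting path remains; maximum flow = 21.
By max-flow min-cut, the minimum cut capacity equals the max flow.
In the residual graph, reachable from Plant: {Plant, n1, n2, n3, n4, n5, n6, n7, n8}.
Min-cut edges: n7→City (9), n8→City (12); capacity 9 + 12 = 21.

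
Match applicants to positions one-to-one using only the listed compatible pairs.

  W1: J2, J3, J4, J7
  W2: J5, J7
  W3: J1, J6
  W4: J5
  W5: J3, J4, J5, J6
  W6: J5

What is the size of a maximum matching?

Unit-capacity flow: source→left, listed edges, right→sink; max matching = max flow.
Augmenting path W1→J2 (+1); matched 1.
Augmenting path W2→J5 (+1); matched 2.
Augmenting path W3→J1 (+1); matched 3.
Augmenting path W5→J3 (+1); matched 4.
Augmenting path W4→J5→W2→J7 (+1); matched 5.
No augmenting path remains; maximum matching = 5.
König certificate: {W1, W2, W3, W5, J5} is a vertex cover of size 5 (every listed pair touches it), so no matching can be larger.

5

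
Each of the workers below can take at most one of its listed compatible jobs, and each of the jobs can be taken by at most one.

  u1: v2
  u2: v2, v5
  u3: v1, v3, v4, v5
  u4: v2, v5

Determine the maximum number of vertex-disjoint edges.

3

Unit-capacity flow: source→left, listed edges, right→sink; max matching = max flow.
Augmenting path u1→v2 (+1); matched 1.
Augmenting path u2→v5 (+1); matched 2.
Augmenting path u3→v1 (+1); matched 3.
No augmenting path remains; maximum matching = 3.
König certificate: {u3, v2, v5} is a vertex cover of size 3 (every listed pair touches it), so no matching can be larger.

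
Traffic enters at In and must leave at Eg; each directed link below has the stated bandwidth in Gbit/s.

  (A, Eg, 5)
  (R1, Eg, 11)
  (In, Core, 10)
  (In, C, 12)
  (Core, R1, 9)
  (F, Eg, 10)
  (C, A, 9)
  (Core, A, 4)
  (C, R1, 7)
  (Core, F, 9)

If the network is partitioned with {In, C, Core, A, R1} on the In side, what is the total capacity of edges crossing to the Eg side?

25

Edges leaving {In, C, Core, A, R1}: Core→F (9), A→Eg (5), R1→Eg (11).
Cut capacity = 9 + 5 + 11 = 25.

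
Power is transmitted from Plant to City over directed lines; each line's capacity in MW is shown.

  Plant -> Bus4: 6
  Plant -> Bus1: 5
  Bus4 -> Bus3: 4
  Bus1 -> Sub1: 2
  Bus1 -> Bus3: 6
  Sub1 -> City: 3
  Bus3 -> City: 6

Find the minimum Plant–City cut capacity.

8

Augment Plant→Bus4→Bus3→City: bottleneck 4, flow now 4.
Augment Plant→Bus1→Sub1→City: bottleneck 2, flow now 6.
Augment Plant→Bus1→Bus3→City: bottleneck 2, flow now 8.
No augmenting path remains; maximum flow = 8.
By max-flow min-cut, the minimum cut capacity equals the max flow.
In the residual graph, reachable from Plant: {Plant, Bus4, Bus1, Bus3}.
Min-cut edges: Bus1→Sub1 (2), Bus3→City (6); capacity 2 + 6 = 8.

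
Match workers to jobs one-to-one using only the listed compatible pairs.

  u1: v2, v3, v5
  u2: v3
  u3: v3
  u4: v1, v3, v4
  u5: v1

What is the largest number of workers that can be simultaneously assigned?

Unit-capacity flow: source→left, listed edges, right→sink; max matching = max flow.
Augmenting path u1→v2 (+1); matched 1.
Augmenting path u2→v3 (+1); matched 2.
Augmenting path u4→v1 (+1); matched 3.
Augmenting path u5→v1→u4→v4 (+1); matched 4.
No augmenting path remains; maximum matching = 4.
König certificate: {u1, u4, u5, v3} is a vertex cover of size 4 (every listed pair touches it), so no matching can be larger.

4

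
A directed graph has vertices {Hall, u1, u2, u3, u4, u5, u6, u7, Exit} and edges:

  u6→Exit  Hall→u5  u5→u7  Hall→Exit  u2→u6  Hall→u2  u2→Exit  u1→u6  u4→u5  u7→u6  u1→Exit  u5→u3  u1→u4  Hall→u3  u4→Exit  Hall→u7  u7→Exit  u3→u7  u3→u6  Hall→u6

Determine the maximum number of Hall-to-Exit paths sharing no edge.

Assign every edge capacity 1; by Menger, the answer equals the max flow.
Path Hall→Exit (+1); total 1.
Path Hall→u2→Exit (+1); total 2.
Path Hall→u6→Exit (+1); total 3.
Path Hall→u7→Exit (+1); total 4.
No residual Hall→Exit path; max flow = 4.
Certifying cut of size 4: {Hall→Exit, Hall→u2, u6→Exit, u7→Exit}.

4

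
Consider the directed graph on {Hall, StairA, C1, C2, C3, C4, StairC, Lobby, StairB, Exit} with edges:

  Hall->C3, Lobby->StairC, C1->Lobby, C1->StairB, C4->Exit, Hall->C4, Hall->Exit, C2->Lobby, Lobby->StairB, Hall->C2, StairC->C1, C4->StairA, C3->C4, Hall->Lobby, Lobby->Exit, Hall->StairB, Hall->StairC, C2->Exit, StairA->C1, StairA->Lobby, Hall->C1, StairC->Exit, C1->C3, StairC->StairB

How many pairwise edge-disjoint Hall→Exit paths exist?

5

Assign every edge capacity 1; by Menger, the answer equals the max flow.
Path Hall→Exit (+1); total 1.
Path Hall→C2→Exit (+1); total 2.
Path Hall→C4→Exit (+1); total 3.
Path Hall→StairC→Exit (+1); total 4.
Path Hall→Lobby→Exit (+1); total 5.
No residual Hall→Exit path; max flow = 5.
Certifying cut of size 5: {C4→Exit, Hall→C2, Hall→Exit, Lobby→Exit, StairC→Exit}.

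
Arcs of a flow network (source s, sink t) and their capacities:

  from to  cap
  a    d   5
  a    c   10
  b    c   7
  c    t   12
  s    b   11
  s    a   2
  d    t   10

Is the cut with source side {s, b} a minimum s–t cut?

Yes — it is a minimum cut (capacity 9).

Given cut capacity: 2 + 7 = 9.
Augment s→a→c→t: bottleneck 2, flow now 2.
Augment s→b→c→t: bottleneck 7, flow now 9.
No augmenting path remains; maximum flow = 9.
Cut capacity 9 equals the max flow, so it is a minimum cut.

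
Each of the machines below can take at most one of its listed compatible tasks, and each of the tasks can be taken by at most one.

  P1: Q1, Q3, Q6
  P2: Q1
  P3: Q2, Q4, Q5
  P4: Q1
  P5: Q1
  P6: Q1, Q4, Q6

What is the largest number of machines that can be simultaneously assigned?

4

Unit-capacity flow: source→left, listed edges, right→sink; max matching = max flow.
Augmenting path P1→Q1 (+1); matched 1.
Augmenting path P3→Q2 (+1); matched 2.
Augmenting path P6→Q4 (+1); matched 3.
Augmenting path P2→Q1→P1→Q3 (+1); matched 4.
No augmenting path remains; maximum matching = 4.
König certificate: {P1, P3, P6, Q1} is a vertex cover of size 4 (every listed pair touches it), so no matching can be larger.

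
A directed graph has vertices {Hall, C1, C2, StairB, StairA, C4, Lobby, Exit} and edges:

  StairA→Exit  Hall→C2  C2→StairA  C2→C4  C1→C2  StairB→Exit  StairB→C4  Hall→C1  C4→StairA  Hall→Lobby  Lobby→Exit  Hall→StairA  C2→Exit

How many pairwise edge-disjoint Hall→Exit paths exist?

Assign every edge capacity 1; by Menger, the answer equals the max flow.
Path Hall→C2→Exit (+1); total 1.
Path Hall→StairA→Exit (+1); total 2.
Path Hall→Lobby→Exit (+1); total 3.
No residual Hall→Exit path; max flow = 3.
Certifying cut of size 3: {C2→Exit, Hall→Lobby, StairA→Exit}.

3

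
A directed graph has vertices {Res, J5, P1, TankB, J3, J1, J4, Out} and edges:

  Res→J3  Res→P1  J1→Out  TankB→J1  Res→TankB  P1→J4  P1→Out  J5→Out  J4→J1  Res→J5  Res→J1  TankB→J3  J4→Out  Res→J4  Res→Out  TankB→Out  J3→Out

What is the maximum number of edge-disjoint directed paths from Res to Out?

7

Assign every edge capacity 1; by Menger, the answer equals the max flow.
Path Res→Out (+1); total 1.
Path Res→J5→Out (+1); total 2.
Path Res→P1→Out (+1); total 3.
Path Res→TankB→Out (+1); total 4.
Path Res→J3→Out (+1); total 5.
Path Res→J1→Out (+1); total 6.
Path Res→J4→Out (+1); total 7.
No residual Res→Out path; max flow = 7.
Certifying cut of size 7: {Res→J1, Res→J3, Res→J4, Res→J5, Res→Out, Res→P1, Res→TankB}.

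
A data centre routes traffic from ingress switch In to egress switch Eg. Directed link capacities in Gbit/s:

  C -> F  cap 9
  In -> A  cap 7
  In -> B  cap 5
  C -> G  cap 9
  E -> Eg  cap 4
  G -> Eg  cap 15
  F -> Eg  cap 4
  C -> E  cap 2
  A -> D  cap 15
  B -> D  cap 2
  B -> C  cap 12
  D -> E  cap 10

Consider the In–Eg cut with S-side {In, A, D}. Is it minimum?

No — its capacity is 15, but the minimum cut has capacity 9.

Given cut capacity: 5 + 10 = 15.
Augment In→A→D→E→Eg: bottleneck 4, flow now 4.
Augment In→B→C→F→Eg: bottleneck 4, flow now 8.
Augment In→B→C→G→Eg: bottleneck 1, flow now 9.
No augmenting path remains; maximum flow = 9.
In the residual graph, reachable from In: {In, A, D, E}.
Min-cut edges: In→B (5), E→Eg (4); capacity 5 + 4 = 9.
Cut capacity 15 exceeds the max flow 9, so it is not minimum.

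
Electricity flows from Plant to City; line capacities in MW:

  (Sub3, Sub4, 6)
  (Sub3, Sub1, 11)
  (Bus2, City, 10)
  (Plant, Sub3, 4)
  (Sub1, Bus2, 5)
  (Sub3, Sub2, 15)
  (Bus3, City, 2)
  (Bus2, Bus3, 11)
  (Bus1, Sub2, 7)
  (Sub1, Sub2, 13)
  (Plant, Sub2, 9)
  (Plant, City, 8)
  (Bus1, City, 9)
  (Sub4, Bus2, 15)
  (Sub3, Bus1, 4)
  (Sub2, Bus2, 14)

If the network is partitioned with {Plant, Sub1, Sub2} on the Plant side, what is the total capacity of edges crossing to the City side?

31

Edges leaving {Plant, Sub1, Sub2}: Plant→Sub3 (4), Plant→City (8), Sub1→Bus2 (5), Sub2→Bus2 (14).
Cut capacity = 4 + 8 + 5 + 14 = 31.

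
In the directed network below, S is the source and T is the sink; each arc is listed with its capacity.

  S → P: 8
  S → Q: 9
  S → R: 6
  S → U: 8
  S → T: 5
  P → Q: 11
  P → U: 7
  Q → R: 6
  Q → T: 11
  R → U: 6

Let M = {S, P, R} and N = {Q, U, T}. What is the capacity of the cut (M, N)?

Edges leaving {S, P, R}: S→Q (9), S→U (8), S→T (5), P→Q (11), P→U (7), R→U (6).
Cut capacity = 9 + 8 + 5 + 11 + 7 + 6 = 46.

46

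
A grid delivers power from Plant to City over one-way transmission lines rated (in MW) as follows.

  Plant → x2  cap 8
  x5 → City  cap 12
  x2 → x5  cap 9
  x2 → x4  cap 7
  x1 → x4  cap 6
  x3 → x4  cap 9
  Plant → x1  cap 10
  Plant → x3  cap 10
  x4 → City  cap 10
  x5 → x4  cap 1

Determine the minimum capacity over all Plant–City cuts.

18

Augment Plant→x1→x4→City: bottleneck 6, flow now 6.
Augment Plant→x2→x4→City: bottleneck 4, flow now 10.
Augment Plant→x2→x5→City: bottleneck 4, flow now 14.
Augment Plant→x3→x4→x2→x5→City: bottleneck 4, flow now 18. (uses reverse residual edge)
No augmenting path remains; maximum flow = 18.
By max-flow min-cut, the minimum cut capacity equals the max flow.
In the residual graph, reachable from Plant: {Plant, x1, x3, x4}.
Min-cut edges: Plant→x2 (8), x4→City (10); capacity 8 + 10 = 18.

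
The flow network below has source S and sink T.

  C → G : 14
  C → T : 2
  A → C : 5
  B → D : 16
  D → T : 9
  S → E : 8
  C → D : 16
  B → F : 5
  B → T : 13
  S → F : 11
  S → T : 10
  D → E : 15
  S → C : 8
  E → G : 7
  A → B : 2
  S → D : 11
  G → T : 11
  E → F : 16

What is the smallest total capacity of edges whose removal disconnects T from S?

32

Augment S→T: bottleneck 10, flow now 10.
Augment S→C→T: bottleneck 2, flow now 12.
Augment S→D→T: bottleneck 9, flow now 21.
Augment S→C→G→T: bottleneck 6, flow now 27.
Augment S→E→G→T: bottleneck 5, flow now 32.
No augmenting path remains; maximum flow = 32.
By max-flow min-cut, the minimum cut capacity equals the max flow.
In the residual graph, reachable from S: {S, C, D, E, F, G}.
Min-cut edges: S→T (10), C→T (2), D→T (9), G→T (11); capacity 10 + 2 + 9 + 11 = 32.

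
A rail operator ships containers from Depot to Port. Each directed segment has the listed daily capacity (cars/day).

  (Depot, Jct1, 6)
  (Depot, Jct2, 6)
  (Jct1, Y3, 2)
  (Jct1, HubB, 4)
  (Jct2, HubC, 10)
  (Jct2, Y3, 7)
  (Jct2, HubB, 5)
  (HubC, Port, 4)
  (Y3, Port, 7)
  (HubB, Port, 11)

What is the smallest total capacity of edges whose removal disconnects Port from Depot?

12

Augment Depot→Jct1→Y3→Port: bottleneck 2, flow now 2.
Augment Depot→Jct1→HubB→Port: bottleneck 4, flow now 6.
Augment Depot→Jct2→HubC→Port: bottleneck 4, flow now 10.
Augment Depot→Jct2→Y3→Port: bottleneck 2, flow now 12.
No augmenting path remains; maximum flow = 12.
By max-flow min-cut, the minimum cut capacity equals the max flow.
In the residual graph, reachable from Depot: {Depot}.
Min-cut edges: Depot→Jct1 (6), Depot→Jct2 (6); capacity 6 + 6 = 12.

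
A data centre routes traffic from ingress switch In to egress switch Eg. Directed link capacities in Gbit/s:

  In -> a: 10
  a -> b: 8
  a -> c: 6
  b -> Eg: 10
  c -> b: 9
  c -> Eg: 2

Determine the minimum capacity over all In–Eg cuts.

Augment In→a→b→Eg: bottleneck 8, flow now 8.
Augment In→a→c→Eg: bottleneck 2, flow now 10.
No augmenting path remains; maximum flow = 10.
By max-flow min-cut, the minimum cut capacity equals the max flow.
In the residual graph, reachable from In: {In}.
Min-cut edges: In→a (10); capacity 10 = 10.

10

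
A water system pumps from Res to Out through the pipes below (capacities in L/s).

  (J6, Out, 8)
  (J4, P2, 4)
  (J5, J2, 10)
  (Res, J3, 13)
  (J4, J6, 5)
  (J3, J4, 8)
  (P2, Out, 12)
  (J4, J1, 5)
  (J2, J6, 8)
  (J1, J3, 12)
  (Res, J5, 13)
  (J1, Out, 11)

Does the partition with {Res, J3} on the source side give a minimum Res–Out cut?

No — its capacity is 21, but the minimum cut has capacity 16.

Given cut capacity: 13 + 8 = 21.
Augment Res→J3→J4→J1→Out: bottleneck 5, flow now 5.
Augment Res→J3→J4→P2→Out: bottleneck 3, flow now 8.
Augment Res→J5→J2→J6→Out: bottleneck 8, flow now 16.
No augmenting path remains; maximum flow = 16.
In the residual graph, reachable from Res: {Res, J3, J5, J2}.
Min-cut edges: J3→J4 (8), J2→J6 (8); capacity 8 + 8 = 16.
Cut capacity 21 exceeds the max flow 16, so it is not minimum.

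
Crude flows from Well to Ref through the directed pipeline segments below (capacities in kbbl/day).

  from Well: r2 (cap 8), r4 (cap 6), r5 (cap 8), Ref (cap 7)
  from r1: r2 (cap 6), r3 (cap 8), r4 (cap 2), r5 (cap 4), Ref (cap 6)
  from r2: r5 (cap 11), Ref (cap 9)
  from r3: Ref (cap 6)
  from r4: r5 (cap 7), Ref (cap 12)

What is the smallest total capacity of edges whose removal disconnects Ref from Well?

21

Augment Well→Ref: bottleneck 7, flow now 7.
Augment Well→r2→Ref: bottleneck 8, flow now 15.
Augment Well→r4→Ref: bottleneck 6, flow now 21.
No augmenting path remains; maximum flow = 21.
By max-flow min-cut, the minimum cut capacity equals the max flow.
In the residual graph, reachable from Well: {Well, r5}.
Min-cut edges: Well→r2 (8), Well→r4 (6), Well→Ref (7); capacity 8 + 6 + 7 = 21.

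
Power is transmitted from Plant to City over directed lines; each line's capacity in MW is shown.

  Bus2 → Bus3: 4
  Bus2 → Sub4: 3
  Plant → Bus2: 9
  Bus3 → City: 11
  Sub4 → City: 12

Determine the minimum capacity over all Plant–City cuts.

Augment Plant→Bus2→Sub4→City: bottleneck 3, flow now 3.
Augment Plant→Bus2→Bus3→City: bottleneck 4, flow now 7.
No augmenting path remains; maximum flow = 7.
By max-flow min-cut, the minimum cut capacity equals the max flow.
In the residual graph, reachable from Plant: {Plant, Bus2}.
Min-cut edges: Bus2→Sub4 (3), Bus2→Bus3 (4); capacity 3 + 4 = 7.

7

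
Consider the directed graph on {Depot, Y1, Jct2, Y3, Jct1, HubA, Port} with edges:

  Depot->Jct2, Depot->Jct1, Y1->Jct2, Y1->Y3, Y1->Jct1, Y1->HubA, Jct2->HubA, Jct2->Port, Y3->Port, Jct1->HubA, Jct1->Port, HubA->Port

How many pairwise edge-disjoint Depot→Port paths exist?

Assign every edge capacity 1; by Menger, the answer equals the max flow.
Path Depot→Jct2→Port (+1); total 1.
Path Depot→Jct1→Port (+1); total 2.
No residual Depot→Port path; max flow = 2.
Certifying cut of size 2: {Depot→Jct1, Depot→Jct2}.

2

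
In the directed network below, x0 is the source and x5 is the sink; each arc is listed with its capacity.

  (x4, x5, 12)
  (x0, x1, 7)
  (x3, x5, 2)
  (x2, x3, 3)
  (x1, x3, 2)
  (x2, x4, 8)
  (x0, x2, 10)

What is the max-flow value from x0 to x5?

Augment x0→x1→x3→x5: bottleneck 2, flow now 2.
Augment x0→x2→x4→x5: bottleneck 8, flow now 10.
No augmenting path remains; maximum flow = 10.
In the residual graph, reachable from x0: {x0, x1, x2, x3}.
Min-cut edges: x2→x4 (8), x3→x5 (2); capacity 8 + 2 = 10.
This cut is saturated, so no flow can exceed 10.

10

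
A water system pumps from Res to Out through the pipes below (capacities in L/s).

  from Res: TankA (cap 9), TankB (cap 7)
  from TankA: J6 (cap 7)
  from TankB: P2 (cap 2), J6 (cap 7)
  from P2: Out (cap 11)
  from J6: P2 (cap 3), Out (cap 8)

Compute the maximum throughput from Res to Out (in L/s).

13

Augment Res→TankA→J6→Out: bottleneck 7, flow now 7.
Augment Res→TankB→P2→Out: bottleneck 2, flow now 9.
Augment Res→TankB→J6→Out: bottleneck 1, flow now 10.
Augment Res→TankB→J6→P2→Out: bottleneck 3, flow now 13.
No augmenting path remains; maximum flow = 13.
In the residual graph, reachable from Res: {Res, TankA, TankB, J6}.
Min-cut edges: TankB→P2 (2), J6→P2 (3), J6→Out (8); capacity 2 + 3 + 8 = 13.
This cut is saturated, so no flow can exceed 13.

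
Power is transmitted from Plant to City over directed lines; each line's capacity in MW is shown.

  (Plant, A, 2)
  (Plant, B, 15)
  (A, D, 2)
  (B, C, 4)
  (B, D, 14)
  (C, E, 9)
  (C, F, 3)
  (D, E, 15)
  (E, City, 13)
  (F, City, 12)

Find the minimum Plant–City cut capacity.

Augment Plant→A→D→E→City: bottleneck 2, flow now 2.
Augment Plant→B→C→E→City: bottleneck 4, flow now 6.
Augment Plant→B→D→E→City: bottleneck 7, flow now 13.
Augment Plant→B→D→E→C→F→City: bottleneck 3, flow now 16. (uses reverse residual edge)
No augmenting path remains; maximum flow = 16.
By max-flow min-cut, the minimum cut capacity equals the max flow.
In the residual graph, reachable from Plant: {Plant, A, B, C, D, E}.
Min-cut edges: C→F (3), E→City (13); capacity 3 + 13 = 16.

16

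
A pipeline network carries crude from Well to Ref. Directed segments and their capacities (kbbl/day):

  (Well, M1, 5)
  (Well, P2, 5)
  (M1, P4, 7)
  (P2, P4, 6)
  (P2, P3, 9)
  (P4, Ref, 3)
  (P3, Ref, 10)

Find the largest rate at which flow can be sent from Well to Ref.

Augment Well→M1→P4→Ref: bottleneck 3, flow now 3.
Augment Well→P2→P3→Ref: bottleneck 5, flow now 8.
No augmenting path remains; maximum flow = 8.
In the residual graph, reachable from Well: {Well, M1, P4}.
Min-cut edges: Well→P2 (5), P4→Ref (3); capacity 5 + 3 = 8.
This cut is saturated, so no flow can exceed 8.

8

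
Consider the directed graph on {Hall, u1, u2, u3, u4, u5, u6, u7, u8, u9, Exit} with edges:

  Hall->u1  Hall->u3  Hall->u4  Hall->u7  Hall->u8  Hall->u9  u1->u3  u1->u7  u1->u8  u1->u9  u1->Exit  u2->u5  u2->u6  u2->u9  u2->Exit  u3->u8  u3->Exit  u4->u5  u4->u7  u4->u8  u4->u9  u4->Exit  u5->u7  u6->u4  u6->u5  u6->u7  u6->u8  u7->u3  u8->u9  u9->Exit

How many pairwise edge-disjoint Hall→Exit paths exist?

Assign every edge capacity 1; by Menger, the answer equals the max flow.
Path Hall→u1→Exit (+1); total 1.
Path Hall→u3→Exit (+1); total 2.
Path Hall→u4→Exit (+1); total 3.
Path Hall→u9→Exit (+1); total 4.
No residual Hall→Exit path; max flow = 4.
Certifying cut of size 4: {Hall→u1, Hall→u4, u3→Exit, u9→Exit}.

4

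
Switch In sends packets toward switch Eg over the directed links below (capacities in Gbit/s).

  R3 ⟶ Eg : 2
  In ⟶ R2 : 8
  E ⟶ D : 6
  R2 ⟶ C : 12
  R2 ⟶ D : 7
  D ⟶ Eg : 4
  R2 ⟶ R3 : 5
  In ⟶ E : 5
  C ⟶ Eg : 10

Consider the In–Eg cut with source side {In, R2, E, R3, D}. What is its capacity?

Edges leaving {In, R2, E, R3, D}: R2→C (12), R3→Eg (2), D→Eg (4).
Cut capacity = 12 + 2 + 4 = 18.

18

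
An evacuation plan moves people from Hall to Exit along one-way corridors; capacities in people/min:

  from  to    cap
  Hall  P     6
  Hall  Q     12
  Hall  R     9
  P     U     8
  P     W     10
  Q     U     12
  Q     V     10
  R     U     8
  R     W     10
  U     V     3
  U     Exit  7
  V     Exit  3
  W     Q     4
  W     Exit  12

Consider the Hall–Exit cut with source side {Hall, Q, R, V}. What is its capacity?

39

Edges leaving {Hall, Q, R, V}: Hall→P (6), Q→U (12), R→U (8), R→W (10), V→Exit (3).
Cut capacity = 6 + 12 + 8 + 10 + 3 = 39.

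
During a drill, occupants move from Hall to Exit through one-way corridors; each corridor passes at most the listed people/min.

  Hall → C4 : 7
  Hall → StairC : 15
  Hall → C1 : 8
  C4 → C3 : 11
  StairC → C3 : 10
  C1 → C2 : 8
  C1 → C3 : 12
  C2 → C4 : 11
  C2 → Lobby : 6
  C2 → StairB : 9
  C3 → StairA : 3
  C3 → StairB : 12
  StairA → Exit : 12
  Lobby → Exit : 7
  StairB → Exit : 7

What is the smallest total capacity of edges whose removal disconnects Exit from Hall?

16

Augment Hall→C4→C3→StairA→Exit: bottleneck 3, flow now 3.
Augment Hall→C4→C3→StairB→Exit: bottleneck 4, flow now 7.
Augment Hall→StairC→C3→StairB→Exit: bottleneck 3, flow now 10.
Augment Hall→C1→C2→Lobby→Exit: bottleneck 6, flow now 16.
No augmenting path remains; maximum flow = 16.
By max-flow min-cut, the minimum cut capacity equals the max flow.
In the residual graph, reachable from Hall: {Hall, C4, StairC, C1, C2, C3, StairB}.
Min-cut edges: C2→Lobby (6), C3→StairA (3), StairB→Exit (7); capacity 6 + 3 + 7 = 16.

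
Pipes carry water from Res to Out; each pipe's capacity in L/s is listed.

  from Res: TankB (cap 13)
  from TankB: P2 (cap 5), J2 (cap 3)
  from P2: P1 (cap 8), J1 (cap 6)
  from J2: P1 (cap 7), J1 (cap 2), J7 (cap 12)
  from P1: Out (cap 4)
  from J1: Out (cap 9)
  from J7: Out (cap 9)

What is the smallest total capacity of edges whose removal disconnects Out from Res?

8

Augment Res→TankB→P2→P1→Out: bottleneck 4, flow now 4.
Augment Res→TankB→P2→J1→Out: bottleneck 1, flow now 5.
Augment Res→TankB→J2→J1→Out: bottleneck 2, flow now 7.
Augment Res→TankB→J2→J7→Out: bottleneck 1, flow now 8.
No augmenting path remains; maximum flow = 8.
By max-flow min-cut, the minimum cut capacity equals the max flow.
In the residual graph, reachable from Res: {Res, TankB}.
Min-cut edges: TankB→P2 (5), TankB→J2 (3); capacity 5 + 3 = 8.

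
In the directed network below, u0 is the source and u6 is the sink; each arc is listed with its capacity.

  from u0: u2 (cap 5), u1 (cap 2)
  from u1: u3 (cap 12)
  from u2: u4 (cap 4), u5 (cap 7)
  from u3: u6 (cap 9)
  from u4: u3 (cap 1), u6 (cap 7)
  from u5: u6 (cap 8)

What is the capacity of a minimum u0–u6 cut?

Augment u0→u1→u3→u6: bottleneck 2, flow now 2.
Augment u0→u2→u4→u6: bottleneck 4, flow now 6.
Augment u0→u2→u5→u6: bottleneck 1, flow now 7.
No augmenting path remains; maximum flow = 7.
By max-flow min-cut, the minimum cut capacity equals the max flow.
In the residual graph, reachable from u0: {u0}.
Min-cut edges: u0→u1 (2), u0→u2 (5); capacity 2 + 5 = 7.

7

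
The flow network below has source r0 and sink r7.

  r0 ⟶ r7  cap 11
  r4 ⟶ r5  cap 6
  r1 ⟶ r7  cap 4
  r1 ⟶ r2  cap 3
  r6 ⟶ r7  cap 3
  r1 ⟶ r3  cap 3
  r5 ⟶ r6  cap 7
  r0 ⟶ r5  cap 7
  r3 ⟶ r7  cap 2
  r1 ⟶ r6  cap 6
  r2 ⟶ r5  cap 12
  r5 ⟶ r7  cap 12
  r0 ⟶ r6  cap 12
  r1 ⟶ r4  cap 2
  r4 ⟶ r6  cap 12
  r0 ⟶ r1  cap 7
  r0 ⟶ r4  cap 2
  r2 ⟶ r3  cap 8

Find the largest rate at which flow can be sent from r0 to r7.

30

Augment r0→r7: bottleneck 11, flow now 11.
Augment r0→r1→r7: bottleneck 4, flow now 15.
Augment r0→r5→r7: bottleneck 7, flow now 22.
Augment r0→r6→r7: bottleneck 3, flow now 25.
Augment r0→r1→r3→r7: bottleneck 2, flow now 27.
Augment r0→r4→r5→r7: bottleneck 2, flow now 29.
Augment r0→r1→r2→r5→r7: bottleneck 1, flow now 30.
No augmenting path remains; maximum flow = 30.
In the residual graph, reachable from r0: {r0, r6}.
Min-cut edges: r0→r1 (7), r0→r4 (2), r0→r5 (7), r0→r7 (11), r6→r7 (3); capacity 7 + 2 + 7 + 11 + 3 = 30.
This cut is saturated, so no flow can exceed 30.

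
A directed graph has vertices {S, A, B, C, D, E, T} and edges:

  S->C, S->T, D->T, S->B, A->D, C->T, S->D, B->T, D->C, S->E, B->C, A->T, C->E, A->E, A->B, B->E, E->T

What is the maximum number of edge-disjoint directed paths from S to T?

Assign every edge capacity 1; by Menger, the answer equals the max flow.
Path S→T (+1); total 1.
Path S→B→T (+1); total 2.
Path S→C→T (+1); total 3.
Path S→D→T (+1); total 4.
Path S→E→T (+1); total 5.
No residual S→T path; max flow = 5.
Certifying cut of size 5: {S→B, S→C, S→D, S→E, S→T}.

5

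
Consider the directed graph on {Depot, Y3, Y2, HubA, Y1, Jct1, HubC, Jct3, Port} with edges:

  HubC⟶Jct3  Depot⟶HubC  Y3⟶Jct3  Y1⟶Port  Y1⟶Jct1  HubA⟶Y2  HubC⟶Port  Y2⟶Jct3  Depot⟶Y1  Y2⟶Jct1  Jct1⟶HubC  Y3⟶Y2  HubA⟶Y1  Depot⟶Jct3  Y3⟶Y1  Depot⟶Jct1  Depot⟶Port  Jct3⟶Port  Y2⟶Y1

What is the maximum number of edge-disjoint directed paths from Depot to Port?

Assign every edge capacity 1; by Menger, the answer equals the max flow.
Path Depot→Port (+1); total 1.
Path Depot→Y1→Port (+1); total 2.
Path Depot→HubC→Port (+1); total 3.
Path Depot→Jct3→Port (+1); total 4.
No residual Depot→Port path; max flow = 4.
Certifying cut of size 4: {Depot→Port, Depot→Y1, HubC→Port, Jct3→Port}.

4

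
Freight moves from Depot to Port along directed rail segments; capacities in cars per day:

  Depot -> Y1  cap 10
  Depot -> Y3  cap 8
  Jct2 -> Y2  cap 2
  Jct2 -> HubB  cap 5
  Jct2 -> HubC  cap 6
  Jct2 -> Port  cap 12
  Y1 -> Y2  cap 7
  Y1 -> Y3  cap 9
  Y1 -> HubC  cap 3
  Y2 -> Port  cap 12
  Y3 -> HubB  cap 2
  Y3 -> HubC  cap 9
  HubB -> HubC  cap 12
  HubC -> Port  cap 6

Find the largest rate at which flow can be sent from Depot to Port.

13

Augment Depot→Y1→Y2→Port: bottleneck 7, flow now 7.
Augment Depot→Y1→HubC→Port: bottleneck 3, flow now 10.
Augment Depot→Y3→HubC→Port: bottleneck 3, flow now 13.
No augmenting path remains; maximum flow = 13.
In the residual graph, reachable from Depot: {Depot, Y1, Y3, HubB, HubC}.
Min-cut edges: Y1→Y2 (7), HubC→Port (6); capacity 7 + 6 = 13.
This cut is saturated, so no flow can exceed 13.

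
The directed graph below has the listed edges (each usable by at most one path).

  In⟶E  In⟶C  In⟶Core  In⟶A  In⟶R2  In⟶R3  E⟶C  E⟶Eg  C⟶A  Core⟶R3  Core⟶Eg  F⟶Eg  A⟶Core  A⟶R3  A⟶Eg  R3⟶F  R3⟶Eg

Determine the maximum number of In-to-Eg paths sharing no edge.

5

Assign every edge capacity 1; by Menger, the answer equals the max flow.
Path In→E→Eg (+1); total 1.
Path In→Core→Eg (+1); total 2.
Path In→A→Eg (+1); total 3.
Path In→R3→Eg (+1); total 4.
Path In→C→A→R3→F→Eg (+1); total 5.
No residual In→Eg path; max flow = 5.
Certifying cut of size 5: {In→A, In→C, In→Core, In→E, In→R3}.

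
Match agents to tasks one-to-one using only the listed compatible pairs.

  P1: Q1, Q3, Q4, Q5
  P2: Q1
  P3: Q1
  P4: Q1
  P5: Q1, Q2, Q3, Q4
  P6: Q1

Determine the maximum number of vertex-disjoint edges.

Unit-capacity flow: source→left, listed edges, right→sink; max matching = max flow.
Augmenting path P1→Q1 (+1); matched 1.
Augmenting path P5→Q2 (+1); matched 2.
Augmenting path P2→Q1→P1→Q3 (+1); matched 3.
No augmenting path remains; maximum matching = 3.
König certificate: {P1, P5, Q1} is a vertex cover of size 3 (every listed pair touches it), so no matching can be larger.

3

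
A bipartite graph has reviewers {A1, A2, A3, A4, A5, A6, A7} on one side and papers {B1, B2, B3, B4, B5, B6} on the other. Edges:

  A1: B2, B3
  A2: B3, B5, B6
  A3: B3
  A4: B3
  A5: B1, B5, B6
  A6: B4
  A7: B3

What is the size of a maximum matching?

5

Unit-capacity flow: source→left, listed edges, right→sink; max matching = max flow.
Augmenting path A1→B2 (+1); matched 1.
Augmenting path A2→B3 (+1); matched 2.
Augmenting path A5→B1 (+1); matched 3.
Augmenting path A6→B4 (+1); matched 4.
Augmenting path A3→B3→A2→B5 (+1); matched 5.
No augmenting path remains; maximum matching = 5.
König certificate: {A1, A2, A5, A6, B3} is a vertex cover of size 5 (every listed pair touches it), so no matching can be larger.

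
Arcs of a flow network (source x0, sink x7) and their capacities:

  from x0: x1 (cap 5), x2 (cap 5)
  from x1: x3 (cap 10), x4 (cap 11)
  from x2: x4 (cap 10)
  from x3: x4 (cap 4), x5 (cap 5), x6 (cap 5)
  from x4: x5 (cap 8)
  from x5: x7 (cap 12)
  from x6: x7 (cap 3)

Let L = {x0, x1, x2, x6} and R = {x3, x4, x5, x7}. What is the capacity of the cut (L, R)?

Edges leaving {x0, x1, x2, x6}: x1→x3 (10), x1→x4 (11), x2→x4 (10), x6→x7 (3).
Cut capacity = 10 + 11 + 10 + 3 = 34.

34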